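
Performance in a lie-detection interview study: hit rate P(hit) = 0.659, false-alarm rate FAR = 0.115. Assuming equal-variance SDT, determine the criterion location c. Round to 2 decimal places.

c = 0.40

z(H) = 0.4097
z(FA) = -1.2004
c = −½·[z(H) + z(FA)] = −0.5 × (0.4097 + (-1.2004)) = 0.39535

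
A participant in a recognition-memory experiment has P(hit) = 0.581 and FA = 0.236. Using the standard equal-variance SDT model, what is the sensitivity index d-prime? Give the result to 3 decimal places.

d-prime = 0.924

z(H) = 0.2045
z(FA) = -0.7192
d' = z(H) − z(FA) = 0.2045 − (-0.7192) = 0.9237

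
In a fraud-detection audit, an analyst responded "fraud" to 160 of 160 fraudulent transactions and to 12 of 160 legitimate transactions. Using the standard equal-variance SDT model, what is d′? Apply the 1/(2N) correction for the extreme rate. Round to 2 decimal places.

d′ = 4.17

The hit rate is 160/160 = 1, so apply the 1/(2N) correction: H → 1 − 1/(2·160) = 0.99687.
z(H) = z(0.99687) = 2.734
z(FA) = z(0.07500) = -1.440
d' = 2.734 − (-1.440) = 4.174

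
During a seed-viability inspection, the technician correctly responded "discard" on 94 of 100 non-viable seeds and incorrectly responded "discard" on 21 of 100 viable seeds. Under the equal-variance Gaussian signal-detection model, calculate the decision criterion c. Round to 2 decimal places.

H = 94/100 = 0.9400
FA = 21/100 = 0.2100
z(H) = 1.5548
z(FA) = -0.8064
c = −½·[z(H) + z(FA)] = −0.5 × (1.5548 + (-0.8064)) = -0.3742

c = -0.37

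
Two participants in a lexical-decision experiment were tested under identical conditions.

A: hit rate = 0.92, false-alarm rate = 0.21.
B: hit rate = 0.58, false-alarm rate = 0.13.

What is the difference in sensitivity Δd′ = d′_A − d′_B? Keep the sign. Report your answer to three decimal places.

A: z(0.92) = 1.4051, z(0.21) = -0.8064, d' = 2.2115
B: z(0.58) = 0.2019, z(0.13) = -1.1264, d' = 1.3283
Δd' = d'_A − d'_B = 2.2115 − 1.3283 = 0.8832
A has the higher sensitivity.

Δd′ = 0.883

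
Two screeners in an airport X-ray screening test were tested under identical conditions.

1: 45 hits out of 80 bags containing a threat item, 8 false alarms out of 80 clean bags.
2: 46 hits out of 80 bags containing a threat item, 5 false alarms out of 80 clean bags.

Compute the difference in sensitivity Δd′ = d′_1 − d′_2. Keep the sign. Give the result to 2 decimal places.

Δd′ = -0.28

1: z(0.5625) = 0.157, z(0.1000) = -1.282, d' = 1.439
2: z(0.5750) = 0.189, z(0.0625) = -1.534, d' = 1.723
Δd' = d'_1 − d'_2 = 1.439 − 1.723 = -0.284
2 has the higher sensitivity.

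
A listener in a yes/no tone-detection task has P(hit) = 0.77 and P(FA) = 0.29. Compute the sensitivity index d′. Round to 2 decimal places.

d′ = 1.29

Φ⁻¹(H) = Φ⁻¹(0.77) = 0.739
Φ⁻¹(FA) = Φ⁻¹(0.29) = -0.553
d' = z(H) − z(FA) = 0.739 − (-0.553) = 1.292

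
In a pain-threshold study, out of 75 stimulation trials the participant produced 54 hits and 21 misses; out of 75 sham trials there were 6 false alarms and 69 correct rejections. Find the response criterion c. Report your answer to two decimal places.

c = 0.41

H = 54/75 = 0.7200
FA = 6/75 = 0.0800
z(0.7200) = 0.583, z(0.0800) = -1.405
c = −½·[z(H) + z(FA)] = −0.5 × (0.583 + (-1.405)) = 0.411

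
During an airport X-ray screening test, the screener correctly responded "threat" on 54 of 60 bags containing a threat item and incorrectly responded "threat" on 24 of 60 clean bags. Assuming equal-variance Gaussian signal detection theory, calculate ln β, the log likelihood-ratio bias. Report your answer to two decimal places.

H = 54/60 = 0.9000
FA = 24/60 = 0.4000
z(H) = z(0.9000) = 1.282
z(FA) = z(0.4000) = -0.253
ln β = −½·[z(H)² − z(FA)²] = −0.5 × (1.644 − 0.064) = -0.790

ln β = -0.79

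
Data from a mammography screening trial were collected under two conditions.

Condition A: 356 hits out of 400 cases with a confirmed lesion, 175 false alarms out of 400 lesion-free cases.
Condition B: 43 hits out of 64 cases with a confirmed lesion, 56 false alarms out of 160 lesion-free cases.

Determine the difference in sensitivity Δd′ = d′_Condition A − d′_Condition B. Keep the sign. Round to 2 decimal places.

Condition A: z(0.8900) = 1.227, z(0.4375) = -0.157, d' = 1.384
Condition B: z(0.6719) = 0.445, z(0.3500) = -0.385, d' = 0.830
Δd' = d'_Condition A − d'_Condition B = 1.384 − 0.830 = 0.554
Condition A has the higher sensitivity.

Δd′ = 0.55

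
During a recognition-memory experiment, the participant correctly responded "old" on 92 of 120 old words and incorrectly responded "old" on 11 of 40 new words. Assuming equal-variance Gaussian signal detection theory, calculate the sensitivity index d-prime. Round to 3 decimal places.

d-prime = 1.326

H = 92/120 = 0.7667
FA = 11/40 = 0.2750
z(H) = 0.7280
z(FA) = -0.5978
d' = z(H) − z(FA) = 0.7280 − (-0.5978) = 1.3258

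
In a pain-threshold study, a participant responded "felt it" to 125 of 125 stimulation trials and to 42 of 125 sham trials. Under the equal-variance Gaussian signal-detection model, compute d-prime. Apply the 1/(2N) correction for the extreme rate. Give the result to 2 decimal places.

The hit rate is 125/125 = 1, so apply the 1/(2N) correction: H → 1 − 1/(2·125) = 0.99600.
z(H) = z(0.99600) = 2.652
z(FA) = z(0.33600) = -0.423
d' = 2.652 − (-0.423) = 3.075

d-prime = 3.08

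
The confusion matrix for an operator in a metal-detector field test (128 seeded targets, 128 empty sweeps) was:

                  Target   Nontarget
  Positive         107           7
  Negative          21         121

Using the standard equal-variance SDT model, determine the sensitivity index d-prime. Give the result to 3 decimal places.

d-prime = 2.579

H = 107/128 = 0.8359
FA = 7/128 = 0.0547
Φ⁻¹(H) = Φ⁻¹(0.8359) = 0.9777
Φ⁻¹(FA) = Φ⁻¹(0.0547) = -1.6009
d' = z(H) − z(FA) = 0.9777 − (-1.6009) = 2.5786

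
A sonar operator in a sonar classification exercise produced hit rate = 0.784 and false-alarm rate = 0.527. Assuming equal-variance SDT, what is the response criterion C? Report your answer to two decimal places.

Φ⁻¹(0.784) = 0.786, Φ⁻¹(0.527) = 0.068
c = −½·[z(H) + z(FA)] = −0.5 × (0.786 + 0.068) = -0.427

C = -0.43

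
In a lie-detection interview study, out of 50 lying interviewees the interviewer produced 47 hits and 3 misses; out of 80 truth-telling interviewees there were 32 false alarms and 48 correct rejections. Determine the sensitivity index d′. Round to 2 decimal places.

d′ = 1.81

H = 47/50 = 0.9400
FA = 32/80 = 0.4000
z(H) = z(0.9400) = 1.5548
z(FA) = z(0.4000) = -0.2533
d' = z(H) − z(FA) = 1.5548 − (-0.2533) = 1.8081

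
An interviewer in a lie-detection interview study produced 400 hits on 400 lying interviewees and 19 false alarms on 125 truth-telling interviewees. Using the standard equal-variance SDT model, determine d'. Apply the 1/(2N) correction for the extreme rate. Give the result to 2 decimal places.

The hit rate is 400/400 = 1, so apply the 1/(2N) correction: H → 1 − 1/(2·400) = 0.99875.
z(H) = z(0.99875) = 3.023
z(FA) = z(0.15200) = -1.028
d' = 3.023 − (-1.028) = 4.051

d' = 4.05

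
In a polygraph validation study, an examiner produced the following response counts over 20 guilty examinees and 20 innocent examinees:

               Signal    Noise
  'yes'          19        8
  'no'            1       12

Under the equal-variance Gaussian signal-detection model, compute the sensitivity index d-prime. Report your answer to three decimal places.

H = 19/20 = 0.9500
FA = 8/20 = 0.4000
z(H) = z(0.9500) = 1.6449
z(FA) = z(0.4000) = -0.2533
d' = z(H) − z(FA) = 1.6449 − (-0.2533) = 1.8982

d-prime = 1.898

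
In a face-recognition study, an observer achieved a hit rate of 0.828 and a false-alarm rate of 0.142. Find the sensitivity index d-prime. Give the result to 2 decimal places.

d-prime = 2.02

z(0.828) = 0.9463, z(0.142) = -1.0714
d' = z(H) − z(FA) = 0.9463 − (-1.0714) = 2.0177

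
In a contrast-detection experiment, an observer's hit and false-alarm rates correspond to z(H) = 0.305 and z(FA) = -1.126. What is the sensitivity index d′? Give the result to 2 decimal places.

d' = z(H) − z(FA) = 0.305 − (-1.126) = 1.431

d′ = 1.43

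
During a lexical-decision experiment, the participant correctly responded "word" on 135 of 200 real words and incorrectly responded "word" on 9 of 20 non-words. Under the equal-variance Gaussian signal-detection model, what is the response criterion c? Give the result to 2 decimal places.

H = 135/200 = 0.6750
FA = 9/20 = 0.4500
z(H) = z(0.6750) = 0.454
z(FA) = z(0.4500) = -0.126
c = −½·[z(H) + z(FA)] = −0.5 × (0.454 + (-0.126)) = -0.164
c < 0: the participant has a liberal response bias.

c = -0.16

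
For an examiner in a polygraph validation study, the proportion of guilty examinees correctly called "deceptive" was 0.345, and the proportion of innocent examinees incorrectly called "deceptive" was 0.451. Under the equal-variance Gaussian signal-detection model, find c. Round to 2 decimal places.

c = 0.26

Φ⁻¹(H) = Φ⁻¹(0.345) = -0.3989
Φ⁻¹(FA) = Φ⁻¹(0.451) = -0.1231
c = −½·[z(H) + z(FA)] = −0.5 × (-0.3989 + (-0.1231)) = 0.2610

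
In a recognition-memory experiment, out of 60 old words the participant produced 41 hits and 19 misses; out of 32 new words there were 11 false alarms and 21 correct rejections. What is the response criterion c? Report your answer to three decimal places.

c = -0.037

H = 41/60 = 0.6833
FA = 11/32 = 0.3438
z(H) = z(0.6833) = 0.4769
z(FA) = z(0.3438) = -0.4021
c = −½·[z(H) + z(FA)] = −0.5 × (0.4769 + (-0.4021)) = -0.0374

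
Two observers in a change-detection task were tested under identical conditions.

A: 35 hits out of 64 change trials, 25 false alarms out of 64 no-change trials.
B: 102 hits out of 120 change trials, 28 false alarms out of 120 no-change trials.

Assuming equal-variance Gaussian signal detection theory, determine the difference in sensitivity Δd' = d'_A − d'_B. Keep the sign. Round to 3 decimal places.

Δd' = -1.369

A: z(0.5469) = 0.1178, z(0.3906) = -0.2778, d' = 0.3956
B: z(0.8500) = 1.0364, z(0.2333) = -0.7280, d' = 1.7644
Δd' = d'_A − d'_B = 0.3956 − 1.7644 = -1.3688
B has the higher sensitivity.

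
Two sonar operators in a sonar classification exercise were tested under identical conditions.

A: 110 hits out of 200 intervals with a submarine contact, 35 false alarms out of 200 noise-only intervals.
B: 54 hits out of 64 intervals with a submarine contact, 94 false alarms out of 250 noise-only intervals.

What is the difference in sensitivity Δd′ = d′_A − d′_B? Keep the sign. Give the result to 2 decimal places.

Δd′ = -0.27

A: z(0.5500) = 0.126, z(0.1750) = -0.935, d' = 1.061
B: z(0.8438) = 1.010, z(0.3760) = -0.316, d' = 1.326
Δd' = d'_A − d'_B = 1.061 − 1.326 = -0.265
B has the higher sensitivity.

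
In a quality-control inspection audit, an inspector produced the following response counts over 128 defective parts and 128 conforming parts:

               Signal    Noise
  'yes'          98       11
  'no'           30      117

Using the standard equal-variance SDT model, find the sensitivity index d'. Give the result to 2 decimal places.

d' = 2.09

H = 98/128 = 0.7656
FA = 11/128 = 0.0859
z(H) = z(0.7656) = 0.7244
z(FA) = z(0.0859) = -1.3664
d' = z(H) − z(FA) = 0.7244 − (-1.3664) = 2.0908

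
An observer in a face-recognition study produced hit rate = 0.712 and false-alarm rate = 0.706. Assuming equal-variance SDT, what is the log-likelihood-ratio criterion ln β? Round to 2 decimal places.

ln β = -0.01

z(0.712) = 0.559, z(0.706) = 0.542
ln β = −½·[z(H)² − z(FA)²] = −0.5 × (0.312 − 0.294) = -0.009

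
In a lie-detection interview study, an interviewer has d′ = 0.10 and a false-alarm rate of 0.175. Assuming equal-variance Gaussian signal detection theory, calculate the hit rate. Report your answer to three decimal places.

z(false-alarm rate) = z(0.175) = -0.9346
z(H) = z(FA) + d' = -0.9346 + 0.10 = -0.8346
hit rate = Φ(-0.8346) = 0.2020

hit rate = 0.202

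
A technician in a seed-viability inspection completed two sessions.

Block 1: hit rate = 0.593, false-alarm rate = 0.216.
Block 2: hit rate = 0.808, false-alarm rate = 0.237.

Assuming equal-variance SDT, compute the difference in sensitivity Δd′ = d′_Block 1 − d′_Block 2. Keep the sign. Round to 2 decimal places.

Block 1: z(0.593) = 0.235, z(0.216) = -0.786, d' = 1.021
Block 2: z(0.808) = 0.871, z(0.237) = -0.716, d' = 1.587
Δd' = d'_Block 1 − d'_Block 2 = 1.021 − 1.587 = -0.566
Block 2 has the higher sensitivity.

Δd′ = -0.57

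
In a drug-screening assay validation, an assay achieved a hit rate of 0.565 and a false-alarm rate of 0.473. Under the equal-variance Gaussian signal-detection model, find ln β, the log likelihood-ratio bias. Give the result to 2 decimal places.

z(H) = 0.164
z(FA) = -0.068
ln β = −½·[z(H)² − z(FA)²] = −0.5 × (0.027 − 0.005) = -0.011

ln β = -0.01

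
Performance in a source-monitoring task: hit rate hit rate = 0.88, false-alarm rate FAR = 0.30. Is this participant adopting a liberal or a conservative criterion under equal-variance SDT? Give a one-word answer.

z(H) = 1.175, z(FA) = -0.524
c = −½·(z(H) + z(FA)) = -0.3255
c < 0 → liberal criterion (biased toward responding “yes”).

liberal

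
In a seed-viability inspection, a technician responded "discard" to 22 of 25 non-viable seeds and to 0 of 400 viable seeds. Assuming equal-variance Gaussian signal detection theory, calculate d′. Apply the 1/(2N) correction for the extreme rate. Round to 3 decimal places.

The false-alarm rate is 0/400 = 0, so apply the 1/(2N) correction: FA → 1/(2·400) = 0.00125.
z(H) = z(0.88000) = 1.1750
z(FA) = z(0.00125) = -3.0233
d' = 1.1750 − (-3.0233) = 4.1983

d′ = 4.198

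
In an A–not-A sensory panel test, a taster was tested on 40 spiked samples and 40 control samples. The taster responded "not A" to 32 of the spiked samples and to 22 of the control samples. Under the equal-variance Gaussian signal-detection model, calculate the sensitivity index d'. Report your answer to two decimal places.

d' = 0.72

H = 32/40 = 0.8000
FA = 22/40 = 0.5500
z(H) = 0.842
z(FA) = 0.126
d' = z(H) − z(FA) = 0.842 − 0.126 = 0.716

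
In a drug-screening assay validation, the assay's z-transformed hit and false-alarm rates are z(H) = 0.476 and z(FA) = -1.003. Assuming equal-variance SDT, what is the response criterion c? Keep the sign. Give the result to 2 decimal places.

c = 0.26

c = −½·[z(H) + z(FA)] = −½·(0.476 + (-1.003)) = 0.2635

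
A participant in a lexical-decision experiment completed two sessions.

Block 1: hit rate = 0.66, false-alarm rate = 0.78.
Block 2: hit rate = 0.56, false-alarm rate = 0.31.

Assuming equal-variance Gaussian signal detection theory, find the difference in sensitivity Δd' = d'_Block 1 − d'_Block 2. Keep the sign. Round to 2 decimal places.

Δd' = -1.01

Block 1: z(0.66) = 0.412, z(0.78) = 0.772, d' = -0.360
Block 2: z(0.56) = 0.151, z(0.31) = -0.496, d' = 0.647
Δd' = d'_Block 1 − d'_Block 2 = -0.360 − 0.647 = -1.007
Block 2 has the higher sensitivity.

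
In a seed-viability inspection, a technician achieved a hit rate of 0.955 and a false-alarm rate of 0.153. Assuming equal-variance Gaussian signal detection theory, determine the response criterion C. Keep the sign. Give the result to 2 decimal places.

C = -0.34

z(H) = z(0.955) = 1.695
z(FA) = z(0.153) = -1.024
c = −½·[z(H) + z(FA)] = −0.5 × (1.695 + (-1.024)) = -0.3355
c < 0: the technician has a liberal response bias.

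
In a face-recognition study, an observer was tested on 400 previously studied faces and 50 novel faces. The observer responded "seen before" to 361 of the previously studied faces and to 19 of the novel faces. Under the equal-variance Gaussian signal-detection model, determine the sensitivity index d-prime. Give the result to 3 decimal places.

d-prime = 1.601

H = 361/400 = 0.9025
FA = 19/50 = 0.3800
Φ⁻¹(H) = Φ⁻¹(0.9025) = 1.2959
Φ⁻¹(FA) = Φ⁻¹(0.3800) = -0.3055
d' = z(H) − z(FA) = 1.2959 − (-0.3055) = 1.6014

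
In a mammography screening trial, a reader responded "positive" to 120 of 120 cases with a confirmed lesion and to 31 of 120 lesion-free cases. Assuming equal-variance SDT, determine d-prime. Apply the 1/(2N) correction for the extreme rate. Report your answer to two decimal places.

The hit rate is 120/120 = 1, so apply the 1/(2N) correction: H → 1 − 1/(2·120) = 0.99583.
z(H) = z(0.99583) = 2.638
z(FA) = z(0.25833) = -0.649
d' = 2.638 − (-0.649) = 3.287

d-prime = 3.29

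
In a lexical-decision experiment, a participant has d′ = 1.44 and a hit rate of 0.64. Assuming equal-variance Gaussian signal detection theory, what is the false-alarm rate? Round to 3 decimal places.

z(hit rate) = z(0.64) = 0.3585
z(FA) = z(H) − d' = 0.3585 − 1.44 = -1.0815
false-alarm rate = Φ(-1.0815) = 0.1397

false-alarm rate = 0.140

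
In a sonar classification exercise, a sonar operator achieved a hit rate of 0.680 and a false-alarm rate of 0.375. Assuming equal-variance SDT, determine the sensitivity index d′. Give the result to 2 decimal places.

z(H) = z(0.680) = 0.468
z(FA) = z(0.375) = -0.319
d' = z(H) − z(FA) = 0.468 − (-0.319) = 0.787

d′ = 0.79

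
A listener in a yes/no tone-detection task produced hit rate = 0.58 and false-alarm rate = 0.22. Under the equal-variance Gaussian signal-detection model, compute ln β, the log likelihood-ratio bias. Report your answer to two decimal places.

ln β = 0.28

Φ⁻¹(H) = Φ⁻¹(0.58) = 0.202
Φ⁻¹(FA) = Φ⁻¹(0.22) = -0.772
ln β = −½·[z(H)² − z(FA)²] = −0.5 × (0.041 − 0.596) = 0.2775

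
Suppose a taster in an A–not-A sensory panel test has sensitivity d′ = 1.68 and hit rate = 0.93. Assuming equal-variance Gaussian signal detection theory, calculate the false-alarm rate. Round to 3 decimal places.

z(hit rate) = z(0.93) = 1.4758
z(FA) = z(H) − d' = 1.4758 − 1.68 = -0.2042
false-alarm rate = Φ(-0.2042) = 0.4191

false-alarm rate = 0.419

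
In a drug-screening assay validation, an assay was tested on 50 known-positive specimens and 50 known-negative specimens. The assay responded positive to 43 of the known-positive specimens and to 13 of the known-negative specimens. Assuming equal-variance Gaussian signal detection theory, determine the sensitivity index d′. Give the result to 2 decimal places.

d′ = 1.72

H = 43/50 = 0.8600
FA = 13/50 = 0.2600
z(H) = z(0.8600) = 1.0803
z(FA) = z(0.2600) = -0.6433
d' = z(H) − z(FA) = 1.0803 − (-0.6433) = 1.7236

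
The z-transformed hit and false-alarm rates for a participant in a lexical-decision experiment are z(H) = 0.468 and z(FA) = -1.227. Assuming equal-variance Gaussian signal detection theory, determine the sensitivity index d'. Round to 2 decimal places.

d' = z(H) − z(FA) = 0.468 − (-1.227) = 1.695

d' = 1.70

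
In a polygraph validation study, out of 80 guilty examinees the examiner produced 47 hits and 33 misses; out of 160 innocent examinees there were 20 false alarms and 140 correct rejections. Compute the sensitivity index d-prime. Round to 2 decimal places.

d-prime = 1.37

H = 47/80 = 0.5875
FA = 20/160 = 0.1250
z(H) = z(0.5875) = 0.2211
z(FA) = z(0.1250) = -1.1503
d' = z(H) − z(FA) = 0.2211 − (-1.1503) = 1.3714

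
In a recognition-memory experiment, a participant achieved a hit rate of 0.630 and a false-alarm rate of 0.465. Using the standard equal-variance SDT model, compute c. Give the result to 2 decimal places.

z(H) = z(0.630) = 0.332
z(FA) = z(0.465) = -0.088
c = −½·[z(H) + z(FA)] = −0.5 × (0.332 + (-0.088)) = -0.122

c = -0.12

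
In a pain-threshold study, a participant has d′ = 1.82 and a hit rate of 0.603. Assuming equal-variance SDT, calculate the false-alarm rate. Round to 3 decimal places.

z(hit rate) = z(0.603) = 0.2611
z(FA) = z(H) − d' = 0.2611 − 1.82 = -1.5589
false-alarm rate = Φ(-1.5589) = 0.0595

false-alarm rate = 0.060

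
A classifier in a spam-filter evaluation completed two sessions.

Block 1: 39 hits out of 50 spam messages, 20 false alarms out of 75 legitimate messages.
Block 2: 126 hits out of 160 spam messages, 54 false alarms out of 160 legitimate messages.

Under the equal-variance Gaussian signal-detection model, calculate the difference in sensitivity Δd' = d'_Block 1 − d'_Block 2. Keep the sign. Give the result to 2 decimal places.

Block 1: z(0.7800) = 0.772, z(0.2667) = -0.623, d' = 1.395
Block 2: z(0.7875) = 0.798, z(0.3375) = -0.419, d' = 1.217
Δd' = d'_Block 1 − d'_Block 2 = 1.395 − 1.217 = 0.178
Block 1 has the higher sensitivity.

Δd' = 0.18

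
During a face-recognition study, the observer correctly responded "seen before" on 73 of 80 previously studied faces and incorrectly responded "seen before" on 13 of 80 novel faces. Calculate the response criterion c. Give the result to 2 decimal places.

c = -0.19

H = 73/80 = 0.9125
FA = 13/80 = 0.1625
Φ⁻¹(H) = Φ⁻¹(0.9125) = 1.356
Φ⁻¹(FA) = Φ⁻¹(0.1625) = -0.984
c = −½·[z(H) + z(FA)] = −0.5 × (1.356 + (-0.984)) = -0.186
c < 0: the observer has a liberal response bias.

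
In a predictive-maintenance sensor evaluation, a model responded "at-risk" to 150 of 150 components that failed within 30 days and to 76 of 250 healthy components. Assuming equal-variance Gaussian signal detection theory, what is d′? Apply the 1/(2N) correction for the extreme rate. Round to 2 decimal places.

d′ = 3.23

The hit rate is 150/150 = 1, so apply the 1/(2N) correction: H → 1 − 1/(2·150) = 0.99667.
z(H) = z(0.99667) = 2.713
z(FA) = z(0.30400) = -0.513
d' = 2.713 − (-0.513) = 3.226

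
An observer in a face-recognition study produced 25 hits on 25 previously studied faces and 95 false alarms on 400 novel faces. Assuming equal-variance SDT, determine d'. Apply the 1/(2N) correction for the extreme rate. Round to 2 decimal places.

The hit rate is 25/25 = 1, so apply the 1/(2N) correction: H → 1 − 1/(2·25) = 0.98000.
z(H) = z(0.98000) = 2.054
z(FA) = z(0.23750) = -0.714
d' = 2.054 − (-0.714) = 2.768

d' = 2.77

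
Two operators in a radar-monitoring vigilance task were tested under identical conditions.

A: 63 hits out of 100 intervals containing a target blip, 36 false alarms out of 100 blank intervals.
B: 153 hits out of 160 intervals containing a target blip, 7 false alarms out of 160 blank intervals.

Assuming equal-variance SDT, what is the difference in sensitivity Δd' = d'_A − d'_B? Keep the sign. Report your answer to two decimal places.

Δd' = -2.73

A: z(0.6300) = 0.332, z(0.3600) = -0.358, d' = 0.690
B: z(0.9563) = 1.709, z(0.0437) = -1.709, d' = 3.418
Δd' = d'_A − d'_B = 0.690 − 3.418 = -2.728
B has the higher sensitivity.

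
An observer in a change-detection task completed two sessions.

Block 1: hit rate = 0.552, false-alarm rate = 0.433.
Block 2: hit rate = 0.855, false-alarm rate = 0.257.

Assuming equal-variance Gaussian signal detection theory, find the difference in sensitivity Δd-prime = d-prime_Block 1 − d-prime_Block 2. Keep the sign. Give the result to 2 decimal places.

Δd-prime = -1.41

Block 1: z(0.552) = 0.131, z(0.433) = -0.169, d' = 0.300
Block 2: z(0.855) = 1.058, z(0.257) = -0.653, d' = 1.711
Δd' = d'_Block 1 − d'_Block 2 = 0.300 − 1.711 = -1.411
Block 2 has the higher sensitivity.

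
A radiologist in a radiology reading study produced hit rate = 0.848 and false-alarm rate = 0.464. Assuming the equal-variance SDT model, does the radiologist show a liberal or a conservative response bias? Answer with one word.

liberal

z(H) = 1.028, z(FA) = -0.090
c = −½·(z(H) + z(FA)) = -0.469
c < 0 → liberal criterion (biased toward responding “yes”).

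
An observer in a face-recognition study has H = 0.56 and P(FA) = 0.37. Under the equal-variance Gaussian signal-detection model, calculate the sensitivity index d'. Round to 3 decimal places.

d' = 0.483

Φ⁻¹(0.56) = 0.1510, Φ⁻¹(0.37) = -0.3319
d' = z(H) − z(FA) = 0.1510 − (-0.3319) = 0.4829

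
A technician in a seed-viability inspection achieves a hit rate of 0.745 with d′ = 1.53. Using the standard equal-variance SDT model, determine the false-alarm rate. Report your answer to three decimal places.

false-alarm rate = 0.192

z(hit rate) = z(0.745) = 0.6588
z(FA) = z(H) − d' = 0.6588 − 1.53 = -0.8712
false-alarm rate = Φ(-0.8712) = 0.1918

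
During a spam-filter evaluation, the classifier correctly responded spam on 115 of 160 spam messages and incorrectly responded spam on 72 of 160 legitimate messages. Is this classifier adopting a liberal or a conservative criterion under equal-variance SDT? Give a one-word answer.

liberal

z(H) = 0.579, z(FA) = -0.126
c = −½·(z(H) + z(FA)) = -0.2265
c < 0 → liberal criterion (biased toward responding “yes”).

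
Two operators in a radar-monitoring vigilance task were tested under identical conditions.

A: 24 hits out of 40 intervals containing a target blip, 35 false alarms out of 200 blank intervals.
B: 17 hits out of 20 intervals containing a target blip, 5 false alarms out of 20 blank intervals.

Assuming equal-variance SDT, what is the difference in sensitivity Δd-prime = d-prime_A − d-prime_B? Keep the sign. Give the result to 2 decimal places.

Δd-prime = -0.52

A: z(0.6000) = 0.253, z(0.1750) = -0.935, d' = 1.188
B: z(0.8500) = 1.036, z(0.2500) = -0.674, d' = 1.710
Δd' = d'_A − d'_B = 1.188 − 1.710 = -0.522
B has the higher sensitivity.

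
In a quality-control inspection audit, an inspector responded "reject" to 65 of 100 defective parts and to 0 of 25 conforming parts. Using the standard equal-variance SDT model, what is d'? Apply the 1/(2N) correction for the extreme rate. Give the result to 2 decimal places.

The false-alarm rate is 0/25 = 0, so apply the 1/(2N) correction: FA → 1/(2·25) = 0.02000.
z(H) = z(0.65000) = 0.385
z(FA) = z(0.02000) = -2.054
d' = 0.385 − (-2.054) = 2.439

d' = 2.44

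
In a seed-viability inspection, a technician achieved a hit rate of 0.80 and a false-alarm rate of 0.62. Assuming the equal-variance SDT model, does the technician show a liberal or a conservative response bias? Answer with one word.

liberal

z(H) = 0.842, z(FA) = 0.305
c = −½·(z(H) + z(FA)) = -0.5735
c < 0 → liberal criterion (biased toward responding “yes”).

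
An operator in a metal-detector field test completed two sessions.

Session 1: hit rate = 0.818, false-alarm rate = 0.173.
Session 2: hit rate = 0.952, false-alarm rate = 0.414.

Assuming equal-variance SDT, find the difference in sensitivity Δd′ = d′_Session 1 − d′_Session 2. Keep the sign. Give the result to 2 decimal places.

Δd′ = -0.03

Session 1: z(0.818) = 0.908, z(0.173) = -0.942, d' = 1.850
Session 2: z(0.952) = 1.665, z(0.414) = -0.217, d' = 1.882
Δd' = d'_Session 1 − d'_Session 2 = 1.850 − 1.882 = -0.032
Session 2 has the higher sensitivity.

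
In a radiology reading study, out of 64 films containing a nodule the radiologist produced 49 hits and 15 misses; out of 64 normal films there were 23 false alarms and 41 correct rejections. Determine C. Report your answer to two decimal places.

H = 49/64 = 0.7656
FA = 23/64 = 0.3594
z(0.7656) = 0.724, z(0.3594) = -0.360
c = −½·[z(H) + z(FA)] = −0.5 × (0.724 + (-0.360)) = -0.182
c < 0: the radiologist has a liberal response bias.

C = -0.18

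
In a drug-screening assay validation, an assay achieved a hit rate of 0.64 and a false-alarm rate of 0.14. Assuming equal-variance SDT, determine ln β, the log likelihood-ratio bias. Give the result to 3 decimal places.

ln β = 0.519

Φ⁻¹(H) = Φ⁻¹(0.64) = 0.3585
Φ⁻¹(FA) = Φ⁻¹(0.14) = -1.0803
ln β = −½·[z(H)² − z(FA)²] = −0.5 × (0.1285 − 1.1670) = 0.51925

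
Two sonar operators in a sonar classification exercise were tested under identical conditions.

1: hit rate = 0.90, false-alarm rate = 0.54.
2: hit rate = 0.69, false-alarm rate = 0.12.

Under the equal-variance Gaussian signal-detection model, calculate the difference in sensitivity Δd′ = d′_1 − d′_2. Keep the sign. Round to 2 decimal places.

Δd′ = -0.49

1: z(0.90) = 1.282, z(0.54) = 0.100, d' = 1.182
2: z(0.69) = 0.496, z(0.12) = -1.175, d' = 1.671
Δd' = d'_1 − d'_2 = 1.182 − 1.671 = -0.489
2 has the higher sensitivity.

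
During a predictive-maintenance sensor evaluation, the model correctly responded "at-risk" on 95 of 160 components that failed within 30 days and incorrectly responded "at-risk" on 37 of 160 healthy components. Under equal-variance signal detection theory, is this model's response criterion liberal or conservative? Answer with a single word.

conservative

z(H) = 0.237, z(FA) = -0.735
c = −½·(z(H) + z(FA)) = 0.249
c > 0 → conservative criterion (biased toward responding “no”).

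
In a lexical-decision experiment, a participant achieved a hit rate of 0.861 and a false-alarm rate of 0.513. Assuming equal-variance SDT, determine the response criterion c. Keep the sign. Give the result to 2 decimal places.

z(0.861) = 1.085, z(0.513) = 0.033
c = −½·[z(H) + z(FA)] = −0.5 × (1.085 + 0.033) = -0.559

c = -0.56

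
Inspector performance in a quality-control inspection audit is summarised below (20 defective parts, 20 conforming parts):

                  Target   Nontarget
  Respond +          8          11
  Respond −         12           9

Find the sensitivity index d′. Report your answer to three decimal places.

d′ = -0.379

H = 8/20 = 0.4000
FA = 11/20 = 0.5500
Φ⁻¹(H) = Φ⁻¹(0.4000) = -0.2533
Φ⁻¹(FA) = Φ⁻¹(0.5500) = 0.1257
d' = z(H) − z(FA) = -0.2533 − 0.1257 = -0.3790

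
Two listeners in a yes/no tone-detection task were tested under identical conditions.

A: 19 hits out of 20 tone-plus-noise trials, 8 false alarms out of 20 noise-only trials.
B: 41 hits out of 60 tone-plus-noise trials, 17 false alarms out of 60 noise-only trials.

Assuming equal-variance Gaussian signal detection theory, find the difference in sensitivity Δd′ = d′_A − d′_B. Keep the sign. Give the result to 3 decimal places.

A: z(0.9500) = 1.6449, z(0.4000) = -0.2533, d' = 1.8982
B: z(0.6833) = 0.4769, z(0.2833) = -0.5731, d' = 1.0500
Δd' = d'_A − d'_B = 1.8982 − 1.0500 = 0.8482
A has the higher sensitivity.

Δd′ = 0.848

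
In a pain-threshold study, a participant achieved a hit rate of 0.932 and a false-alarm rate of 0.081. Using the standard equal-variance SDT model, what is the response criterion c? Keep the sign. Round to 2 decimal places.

z(0.932) = 1.4909, z(0.081) = -1.3984
c = −½·[z(H) + z(FA)] = −0.5 × (1.4909 + (-1.3984)) = -0.04625
c < 0: the participant has a liberal response bias.

c = -0.05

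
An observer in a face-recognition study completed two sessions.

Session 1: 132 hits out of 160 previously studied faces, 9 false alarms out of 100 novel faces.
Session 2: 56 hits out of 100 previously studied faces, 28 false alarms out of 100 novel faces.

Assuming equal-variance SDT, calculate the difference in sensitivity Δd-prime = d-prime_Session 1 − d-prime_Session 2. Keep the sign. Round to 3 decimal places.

Δd-prime = 1.542

Session 1: z(0.8250) = 0.9346, z(0.0900) = -1.3408, d' = 2.2754
Session 2: z(0.5600) = 0.1510, z(0.2800) = -0.5828, d' = 0.7338
Δd' = d'_Session 1 − d'_Session 2 = 2.2754 − 0.7338 = 1.5416
Session 1 has the higher sensitivity.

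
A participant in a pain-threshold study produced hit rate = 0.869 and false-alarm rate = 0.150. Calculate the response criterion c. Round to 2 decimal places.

c = -0.04

Φ⁻¹(0.869) = 1.1217, Φ⁻¹(0.150) = -1.0364
c = −½·[z(H) + z(FA)] = −0.5 × (1.1217 + (-1.0364)) = -0.04265
c < 0: the participant has a liberal response bias.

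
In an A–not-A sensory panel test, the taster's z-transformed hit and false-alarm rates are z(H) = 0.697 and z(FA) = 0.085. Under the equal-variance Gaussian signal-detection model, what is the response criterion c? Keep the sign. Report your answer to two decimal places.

c = −½·[z(H) + z(FA)] = −½·(0.697 + 0.085) = -0.391
c < 0: the taster has a liberal response bias.

c = -0.39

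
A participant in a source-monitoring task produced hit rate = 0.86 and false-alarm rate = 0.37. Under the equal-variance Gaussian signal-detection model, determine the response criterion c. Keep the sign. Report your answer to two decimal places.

c = -0.37

z(H) = z(0.86) = 1.0803
z(FA) = z(0.37) = -0.3319
c = −½·[z(H) + z(FA)] = −0.5 × (1.0803 + (-0.3319)) = -0.3742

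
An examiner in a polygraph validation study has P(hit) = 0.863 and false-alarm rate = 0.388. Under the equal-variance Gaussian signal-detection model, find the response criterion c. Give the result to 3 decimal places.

c = -0.405

z(H) = 1.0939
z(FA) = -0.2845
c = −½·[z(H) + z(FA)] = −0.5 × (1.0939 + (-0.2845)) = -0.4047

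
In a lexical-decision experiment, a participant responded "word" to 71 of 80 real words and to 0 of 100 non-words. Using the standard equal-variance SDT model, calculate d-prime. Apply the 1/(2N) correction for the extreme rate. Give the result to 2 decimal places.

d-prime = 3.79

The false-alarm rate is 0/100 = 0, so apply the 1/(2N) correction: FA → 1/(2·100) = 0.00500.
z(H) = z(0.88750) = 1.213
z(FA) = z(0.00500) = -2.576
d' = 1.213 − (-2.576) = 3.789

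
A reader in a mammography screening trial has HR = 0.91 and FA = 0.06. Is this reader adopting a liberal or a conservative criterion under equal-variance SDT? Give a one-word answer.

conservative

z(H) = 1.341, z(FA) = -1.555
c = −½·(z(H) + z(FA)) = 0.107
c > 0 → conservative criterion (biased toward responding “no”).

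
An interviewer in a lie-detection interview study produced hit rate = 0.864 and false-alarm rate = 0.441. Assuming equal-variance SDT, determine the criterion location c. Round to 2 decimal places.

c = -0.48

z(H) = z(0.864) = 1.0985
z(FA) = z(0.441) = -0.1484
c = −½·[z(H) + z(FA)] = −0.5 × (1.0985 + (-0.1484)) = -0.47505
c < 0: the interviewer has a liberal response bias.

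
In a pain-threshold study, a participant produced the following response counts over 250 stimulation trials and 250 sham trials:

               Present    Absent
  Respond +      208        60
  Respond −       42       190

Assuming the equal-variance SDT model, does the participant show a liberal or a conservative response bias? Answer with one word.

liberal

z(H) = 0.962, z(FA) = -0.706
c = −½·(z(H) + z(FA)) = -0.128
c < 0 → liberal criterion (biased toward responding “yes”).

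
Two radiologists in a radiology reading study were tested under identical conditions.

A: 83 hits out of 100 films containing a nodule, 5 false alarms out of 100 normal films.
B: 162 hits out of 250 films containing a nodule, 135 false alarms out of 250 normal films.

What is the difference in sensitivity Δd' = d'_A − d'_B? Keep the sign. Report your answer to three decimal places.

A: z(0.8300) = 0.9542, z(0.0500) = -1.6449, d' = 2.5991
B: z(0.6480) = 0.3799, z(0.5400) = 0.1004, d' = 0.2795
Δd' = d'_A − d'_B = 2.5991 − 0.2795 = 2.3196
A has the higher sensitivity.

Δd' = 2.320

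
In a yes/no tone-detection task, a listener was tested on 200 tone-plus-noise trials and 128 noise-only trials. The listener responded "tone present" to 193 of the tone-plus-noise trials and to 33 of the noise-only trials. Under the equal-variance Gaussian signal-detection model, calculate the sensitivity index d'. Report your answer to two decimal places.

d' = 2.46

H = 193/200 = 0.9650
FA = 33/128 = 0.2578
Φ⁻¹(0.9650) = 1.8119, Φ⁻¹(0.2578) = -0.6501
d' = z(H) − z(FA) = 1.8119 − (-0.6501) = 2.4620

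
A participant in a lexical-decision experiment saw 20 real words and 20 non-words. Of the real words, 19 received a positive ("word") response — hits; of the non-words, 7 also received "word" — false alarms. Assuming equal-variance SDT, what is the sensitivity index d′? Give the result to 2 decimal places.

d′ = 2.03

H = 19/20 = 0.9500
FA = 7/20 = 0.3500
z(0.9500) = 1.6449, z(0.3500) = -0.3853
d' = z(H) − z(FA) = 1.6449 − (-0.3853) = 2.0302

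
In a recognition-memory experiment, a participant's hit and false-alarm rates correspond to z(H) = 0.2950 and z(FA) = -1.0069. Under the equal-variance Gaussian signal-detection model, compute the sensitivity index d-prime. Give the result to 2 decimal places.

d-prime = 1.30

d' = z(H) − z(FA) = 0.2950 − (-1.0069) = 1.3019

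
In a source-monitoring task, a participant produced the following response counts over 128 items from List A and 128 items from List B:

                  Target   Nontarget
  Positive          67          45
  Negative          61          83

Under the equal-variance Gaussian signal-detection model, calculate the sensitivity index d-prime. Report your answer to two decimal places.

d-prime = 0.44

H = 67/128 = 0.5234
FA = 45/128 = 0.3516
z(0.5234) = 0.0587, z(0.3516) = -0.3810
d' = z(H) − z(FA) = 0.0587 − (-0.3810) = 0.4397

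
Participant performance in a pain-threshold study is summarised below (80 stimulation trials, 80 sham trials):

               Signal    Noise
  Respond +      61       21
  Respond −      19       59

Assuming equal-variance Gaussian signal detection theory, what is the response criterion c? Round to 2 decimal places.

c = -0.04

H = 61/80 = 0.7625
FA = 21/80 = 0.2625
Φ⁻¹(H) = 0.714
Φ⁻¹(FA) = -0.636
c = −½·[z(H) + z(FA)] = −0.5 × (0.714 + (-0.636)) = -0.039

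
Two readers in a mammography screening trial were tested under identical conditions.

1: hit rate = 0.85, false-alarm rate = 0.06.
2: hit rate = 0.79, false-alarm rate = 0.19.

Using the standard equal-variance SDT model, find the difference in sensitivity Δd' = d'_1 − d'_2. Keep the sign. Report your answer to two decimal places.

Δd' = 0.91

1: z(0.85) = 1.036, z(0.06) = -1.555, d' = 2.591
2: z(0.79) = 0.806, z(0.19) = -0.878, d' = 1.684
Δd' = d'_1 − d'_2 = 2.591 − 1.684 = 0.907
1 has the higher sensitivity.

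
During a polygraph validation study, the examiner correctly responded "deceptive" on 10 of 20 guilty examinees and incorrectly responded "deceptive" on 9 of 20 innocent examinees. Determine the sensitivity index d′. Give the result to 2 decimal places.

H = 10/20 = 0.5000
FA = 9/20 = 0.4500
z(H) = z(0.5000) = 0.0000
z(FA) = z(0.4500) = -0.1257
d' = z(H) − z(FA) = 0.0000 − (-0.1257) = 0.1257

d′ = 0.13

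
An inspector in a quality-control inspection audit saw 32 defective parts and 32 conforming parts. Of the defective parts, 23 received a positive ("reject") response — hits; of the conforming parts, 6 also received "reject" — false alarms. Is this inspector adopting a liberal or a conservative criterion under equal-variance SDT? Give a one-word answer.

conservative

z(H) = 0.579, z(FA) = -0.887
c = −½·(z(H) + z(FA)) = 0.154
c > 0 → conservative criterion (biased toward responding “no”).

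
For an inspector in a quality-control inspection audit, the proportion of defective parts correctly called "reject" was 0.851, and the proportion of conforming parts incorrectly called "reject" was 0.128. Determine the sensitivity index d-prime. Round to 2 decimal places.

z(H) = 1.041
z(FA) = -1.136
d' = z(H) − z(FA) = 1.041 − (-1.136) = 2.177

d-prime = 2.18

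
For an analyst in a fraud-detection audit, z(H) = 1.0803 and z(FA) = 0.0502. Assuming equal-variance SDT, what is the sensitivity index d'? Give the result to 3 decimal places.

d' = z(H) − z(FA) = 1.0803 − 0.0502 = 1.0301

d' = 1.030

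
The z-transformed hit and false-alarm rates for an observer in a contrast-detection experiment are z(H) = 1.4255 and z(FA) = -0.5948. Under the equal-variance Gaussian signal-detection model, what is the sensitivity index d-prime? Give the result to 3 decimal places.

d' = z(H) − z(FA) = 1.4255 − (-0.5948) = 2.0203

d-prime = 2.020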